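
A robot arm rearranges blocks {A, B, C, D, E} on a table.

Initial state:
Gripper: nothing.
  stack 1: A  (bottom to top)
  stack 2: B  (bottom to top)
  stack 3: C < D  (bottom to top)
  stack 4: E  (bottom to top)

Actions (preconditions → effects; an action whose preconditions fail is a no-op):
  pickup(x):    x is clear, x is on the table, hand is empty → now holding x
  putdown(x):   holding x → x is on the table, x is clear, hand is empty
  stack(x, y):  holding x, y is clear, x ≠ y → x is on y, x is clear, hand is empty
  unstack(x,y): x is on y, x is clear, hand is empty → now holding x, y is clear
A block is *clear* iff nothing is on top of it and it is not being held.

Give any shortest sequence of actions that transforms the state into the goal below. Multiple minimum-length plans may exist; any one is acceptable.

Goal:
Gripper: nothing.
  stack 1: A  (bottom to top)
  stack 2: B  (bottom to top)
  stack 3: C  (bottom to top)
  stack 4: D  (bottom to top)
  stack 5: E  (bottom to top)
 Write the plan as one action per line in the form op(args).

step 1 (unstack(D, C)): towers=[A; B; C; E] holding=D
step 2 (putdown(D)): towers=[A; B; C; D; E] holding=-
goal check: towers=[A; B; C; D; E] holding=- — reached (length 2, optimal by BFS)

unstack(D, C)
putdown(D)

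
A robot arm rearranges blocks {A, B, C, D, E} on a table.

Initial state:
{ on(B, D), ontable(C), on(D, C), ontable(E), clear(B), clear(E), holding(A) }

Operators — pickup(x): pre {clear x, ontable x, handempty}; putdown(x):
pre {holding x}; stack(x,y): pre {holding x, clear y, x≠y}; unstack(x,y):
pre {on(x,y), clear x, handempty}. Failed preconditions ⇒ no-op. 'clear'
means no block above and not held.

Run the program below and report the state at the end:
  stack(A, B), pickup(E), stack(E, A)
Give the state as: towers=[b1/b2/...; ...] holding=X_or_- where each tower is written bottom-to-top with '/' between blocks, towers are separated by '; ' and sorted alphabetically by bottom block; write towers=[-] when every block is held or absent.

towers=[C/D/B/A/E] holding=-

step 1 (stack(A, B)): towers=[C/D/B/A; E] holding=-
step 2 (pickup(E)): towers=[C/D/B/A] holding=E
step 3 (stack(E, A)): towers=[C/D/B/A/E] holding=-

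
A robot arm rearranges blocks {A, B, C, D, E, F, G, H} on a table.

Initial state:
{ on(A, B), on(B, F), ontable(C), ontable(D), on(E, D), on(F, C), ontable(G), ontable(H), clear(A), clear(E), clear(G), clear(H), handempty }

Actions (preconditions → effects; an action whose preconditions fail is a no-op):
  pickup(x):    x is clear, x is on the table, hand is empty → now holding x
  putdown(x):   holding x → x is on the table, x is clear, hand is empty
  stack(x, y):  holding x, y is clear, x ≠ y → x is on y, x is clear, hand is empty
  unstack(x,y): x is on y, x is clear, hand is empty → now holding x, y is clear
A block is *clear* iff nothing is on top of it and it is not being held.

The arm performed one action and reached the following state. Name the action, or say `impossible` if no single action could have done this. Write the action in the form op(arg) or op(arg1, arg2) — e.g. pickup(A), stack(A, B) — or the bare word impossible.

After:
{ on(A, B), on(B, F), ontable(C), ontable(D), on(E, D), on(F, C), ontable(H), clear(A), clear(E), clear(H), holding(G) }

target: towers=[C/F/B/A; D/E; H] holding=G
         pickup(G) → towers=[C/F/B/A; D/E; H] holding=G  ← match
     unstack(A, B) → towers=[C/F/B; D/E; G; H] holding=A
     unstack(E, D) → towers=[C/F/B/A; D; G; H] holding=E
         pickup(H) → towers=[C/F/B/A; D/E; G] holding=H

pickup(G)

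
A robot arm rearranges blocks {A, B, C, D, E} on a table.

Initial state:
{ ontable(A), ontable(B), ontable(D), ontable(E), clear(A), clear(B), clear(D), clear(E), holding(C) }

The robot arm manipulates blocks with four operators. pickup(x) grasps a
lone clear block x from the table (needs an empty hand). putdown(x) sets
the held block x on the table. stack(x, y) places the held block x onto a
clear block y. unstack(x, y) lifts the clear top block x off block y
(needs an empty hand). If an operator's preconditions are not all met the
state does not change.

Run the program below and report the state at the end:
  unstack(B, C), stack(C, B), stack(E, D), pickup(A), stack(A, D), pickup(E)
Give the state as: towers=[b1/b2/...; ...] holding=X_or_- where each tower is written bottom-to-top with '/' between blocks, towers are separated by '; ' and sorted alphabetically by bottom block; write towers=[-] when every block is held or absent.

step 1 (unstack(B, C)) [no-op]: towers=[A; B; D; E] holding=C
step 2 (stack(C, B)): towers=[A; B/C; D; E] holding=-
step 3 (stack(E, D)) [no-op]: towers=[A; B/C; D; E] holding=-
step 4 (pickup(A)): towers=[B/C; D; E] holding=A
step 5 (stack(A, D)): towers=[B/C; D/A; E] holding=-
step 6 (pickup(E)): towers=[B/C; D/A] holding=E

towers=[B/C; D/A] holding=E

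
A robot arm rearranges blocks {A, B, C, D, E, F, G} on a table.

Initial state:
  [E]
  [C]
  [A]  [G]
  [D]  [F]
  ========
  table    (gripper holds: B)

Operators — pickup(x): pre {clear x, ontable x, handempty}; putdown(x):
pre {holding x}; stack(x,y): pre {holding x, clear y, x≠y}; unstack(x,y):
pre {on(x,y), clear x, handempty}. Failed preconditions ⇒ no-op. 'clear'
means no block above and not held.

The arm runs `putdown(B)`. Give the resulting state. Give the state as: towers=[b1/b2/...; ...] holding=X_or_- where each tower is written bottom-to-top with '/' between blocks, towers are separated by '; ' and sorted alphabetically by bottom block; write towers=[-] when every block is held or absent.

towers=[B; D/A/C/E; F/G] holding=-

before: towers=[D/A/C/E; F/G] holding=B
pre[putdown(B)]: holding(B) yes
all met → apply putdown(B)
after:  towers=[B; D/A/C/E; F/G] holding=-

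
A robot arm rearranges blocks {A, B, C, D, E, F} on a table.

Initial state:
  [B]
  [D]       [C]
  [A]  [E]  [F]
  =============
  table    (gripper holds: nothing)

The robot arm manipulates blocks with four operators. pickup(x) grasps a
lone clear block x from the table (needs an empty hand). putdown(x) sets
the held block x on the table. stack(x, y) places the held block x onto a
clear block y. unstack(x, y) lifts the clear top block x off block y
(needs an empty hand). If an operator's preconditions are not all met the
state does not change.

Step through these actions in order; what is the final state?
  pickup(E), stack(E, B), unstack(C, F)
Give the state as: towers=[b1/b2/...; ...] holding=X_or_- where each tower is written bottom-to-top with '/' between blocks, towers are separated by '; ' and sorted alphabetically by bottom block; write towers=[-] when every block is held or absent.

towers=[A/D/B/E; F] holding=C

step 1 (pickup(E)): towers=[A/D/B; F/C] holding=E
step 2 (stack(E, B)): towers=[A/D/B/E; F/C] holding=-
step 3 (unstack(C, F)): towers=[A/D/B/E; F] holding=C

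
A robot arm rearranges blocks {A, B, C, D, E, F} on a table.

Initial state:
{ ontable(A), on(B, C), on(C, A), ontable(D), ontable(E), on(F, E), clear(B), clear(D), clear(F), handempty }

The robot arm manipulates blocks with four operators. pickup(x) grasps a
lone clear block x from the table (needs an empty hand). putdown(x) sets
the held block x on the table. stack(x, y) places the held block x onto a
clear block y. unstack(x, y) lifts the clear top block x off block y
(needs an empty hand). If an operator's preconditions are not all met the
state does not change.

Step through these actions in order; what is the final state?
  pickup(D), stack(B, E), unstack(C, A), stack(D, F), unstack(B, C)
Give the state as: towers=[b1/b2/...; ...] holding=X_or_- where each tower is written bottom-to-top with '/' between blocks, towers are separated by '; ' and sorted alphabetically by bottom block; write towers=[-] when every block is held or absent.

towers=[A/C; E/F/D] holding=B

step 1 (pickup(D)): towers=[A/C/B; E/F] holding=D
step 2 (stack(B, E)) [no-op]: towers=[A/C/B; E/F] holding=D
step 3 (unstack(C, A)) [no-op]: towers=[A/C/B; E/F] holding=D
step 4 (stack(D, F)): towers=[A/C/B; E/F/D] holding=-
step 5 (unstack(B, C)): towers=[A/C; E/F/D] holding=B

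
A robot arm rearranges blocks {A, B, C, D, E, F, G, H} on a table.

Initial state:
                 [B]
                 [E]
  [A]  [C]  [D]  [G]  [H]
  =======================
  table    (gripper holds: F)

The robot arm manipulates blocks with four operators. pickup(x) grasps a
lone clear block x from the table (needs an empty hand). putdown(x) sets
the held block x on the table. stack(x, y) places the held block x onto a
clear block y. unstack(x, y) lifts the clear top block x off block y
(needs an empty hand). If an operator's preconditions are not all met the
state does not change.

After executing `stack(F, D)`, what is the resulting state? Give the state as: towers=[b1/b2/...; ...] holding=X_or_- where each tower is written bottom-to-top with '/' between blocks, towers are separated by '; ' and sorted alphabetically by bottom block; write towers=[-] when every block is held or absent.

before: towers=[A; C; D; G/E/B; H] holding=F
pre[stack(F, D)]: holding(F) yes, clear(D) yes, F≠D yes
all met → apply stack(F, D)
after:  towers=[A; C; D/F; G/E/B; H] holding=-

towers=[A; C; D/F; G/E/B; H] holding=-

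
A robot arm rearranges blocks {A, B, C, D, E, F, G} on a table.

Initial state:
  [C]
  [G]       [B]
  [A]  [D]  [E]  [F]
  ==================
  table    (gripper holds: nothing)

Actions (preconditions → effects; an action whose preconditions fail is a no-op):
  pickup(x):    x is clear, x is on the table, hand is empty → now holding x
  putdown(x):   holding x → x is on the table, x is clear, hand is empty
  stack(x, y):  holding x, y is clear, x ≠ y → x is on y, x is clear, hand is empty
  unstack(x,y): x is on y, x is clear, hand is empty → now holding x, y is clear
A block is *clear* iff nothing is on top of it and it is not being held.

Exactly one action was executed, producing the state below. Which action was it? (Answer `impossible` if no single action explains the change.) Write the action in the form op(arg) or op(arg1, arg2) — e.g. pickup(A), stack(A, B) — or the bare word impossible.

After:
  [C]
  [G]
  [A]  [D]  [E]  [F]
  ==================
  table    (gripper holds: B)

target: towers=[A/G/C; D; E; F] holding=B
     unstack(B, E) → towers=[A/G/C; D; E; F] holding=B  ← match
         pickup(F) → towers=[A/G/C; D; E/B] holding=F
         pickup(D) → towers=[A/G/C; E/B; F] holding=D
     unstack(C, G) → towers=[A/G; D; E/B; F] holding=C

unstack(B, E)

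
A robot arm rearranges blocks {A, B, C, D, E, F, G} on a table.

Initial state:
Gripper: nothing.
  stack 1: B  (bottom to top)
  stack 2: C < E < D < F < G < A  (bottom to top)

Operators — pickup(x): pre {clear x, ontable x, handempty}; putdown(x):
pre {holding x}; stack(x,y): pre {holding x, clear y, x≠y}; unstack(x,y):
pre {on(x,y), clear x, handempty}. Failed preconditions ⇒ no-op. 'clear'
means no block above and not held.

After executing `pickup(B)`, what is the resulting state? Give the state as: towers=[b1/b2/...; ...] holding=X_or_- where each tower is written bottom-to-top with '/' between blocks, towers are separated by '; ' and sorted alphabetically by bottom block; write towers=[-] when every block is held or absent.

towers=[C/E/D/F/G/A] holding=B

before: towers=[B; C/E/D/F/G/A] holding=-
pre[pickup(B)]: clear(B) ✓, ontable(B) ✓, handempty ✓
all met → apply pickup(B)
after:  towers=[C/E/D/F/G/A] holding=B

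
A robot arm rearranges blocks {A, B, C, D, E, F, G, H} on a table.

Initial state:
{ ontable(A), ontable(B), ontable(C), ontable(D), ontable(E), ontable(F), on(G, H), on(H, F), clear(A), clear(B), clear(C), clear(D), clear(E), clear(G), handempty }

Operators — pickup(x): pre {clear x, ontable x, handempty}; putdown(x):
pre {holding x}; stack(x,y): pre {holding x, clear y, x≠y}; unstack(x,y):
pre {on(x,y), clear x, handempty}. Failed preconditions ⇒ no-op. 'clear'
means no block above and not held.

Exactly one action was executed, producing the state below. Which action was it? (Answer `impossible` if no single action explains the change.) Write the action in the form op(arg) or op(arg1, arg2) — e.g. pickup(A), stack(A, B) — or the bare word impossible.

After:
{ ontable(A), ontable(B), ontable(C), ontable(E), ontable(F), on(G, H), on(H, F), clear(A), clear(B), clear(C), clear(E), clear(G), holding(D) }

pickup(D)

target: towers=[A; B; C; E; F/H/G] holding=D
     unstack(G, H) → towers=[A; B; C; D; E; F/H] holding=G
         pickup(A) → towers=[B; C; D; E; F/H/G] holding=A
         pickup(E) → towers=[A; B; C; D; F/H/G] holding=E
         pickup(B) → towers=[A; C; D; E; F/H/G] holding=B
         pickup(D) → towers=[A; B; C; E; F/H/G] holding=D  ← match
         pickup(C) → towers=[A; B; D; E; F/H/G] holding=C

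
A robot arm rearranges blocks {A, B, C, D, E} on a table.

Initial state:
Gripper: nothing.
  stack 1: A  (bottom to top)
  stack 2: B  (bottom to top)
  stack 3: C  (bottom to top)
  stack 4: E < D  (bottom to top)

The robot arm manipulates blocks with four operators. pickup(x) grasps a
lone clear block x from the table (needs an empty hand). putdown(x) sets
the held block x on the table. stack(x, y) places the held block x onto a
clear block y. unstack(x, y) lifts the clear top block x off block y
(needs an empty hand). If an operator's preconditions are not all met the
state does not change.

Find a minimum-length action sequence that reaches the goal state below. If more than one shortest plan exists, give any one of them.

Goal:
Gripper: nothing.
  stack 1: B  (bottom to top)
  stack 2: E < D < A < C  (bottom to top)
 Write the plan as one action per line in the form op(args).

pickup(A)
stack(A, D)
pickup(C)
stack(C, A)

step 1 (pickup(A)): towers=[B; C; E/D] holding=A
step 2 (stack(A, D)): towers=[B; C; E/D/A] holding=-
step 3 (pickup(C)): towers=[B; E/D/A] holding=C
step 4 (stack(C, A)): towers=[B; E/D/A/C] holding=-
goal check: towers=[B; E/D/A/C] holding=- — reached (length 4, optimal by BFS)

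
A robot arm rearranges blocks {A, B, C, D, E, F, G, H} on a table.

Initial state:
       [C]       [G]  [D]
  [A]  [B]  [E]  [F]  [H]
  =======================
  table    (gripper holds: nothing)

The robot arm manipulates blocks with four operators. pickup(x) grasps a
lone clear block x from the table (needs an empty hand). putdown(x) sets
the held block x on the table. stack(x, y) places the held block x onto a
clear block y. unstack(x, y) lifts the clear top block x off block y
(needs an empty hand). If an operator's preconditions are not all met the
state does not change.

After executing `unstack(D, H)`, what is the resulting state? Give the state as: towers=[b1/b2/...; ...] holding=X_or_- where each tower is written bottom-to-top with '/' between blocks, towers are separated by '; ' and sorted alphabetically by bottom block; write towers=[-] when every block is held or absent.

towers=[A; B/C; E; F/G; H] holding=D

before: towers=[A; B/C; E; F/G; H/D] holding=-
pre[unstack(D, H)]: on(D,H) ok, clear(D) ok, handempty ok
all met → apply unstack(D, H)
after:  towers=[A; B/C; E; F/G; H] holding=D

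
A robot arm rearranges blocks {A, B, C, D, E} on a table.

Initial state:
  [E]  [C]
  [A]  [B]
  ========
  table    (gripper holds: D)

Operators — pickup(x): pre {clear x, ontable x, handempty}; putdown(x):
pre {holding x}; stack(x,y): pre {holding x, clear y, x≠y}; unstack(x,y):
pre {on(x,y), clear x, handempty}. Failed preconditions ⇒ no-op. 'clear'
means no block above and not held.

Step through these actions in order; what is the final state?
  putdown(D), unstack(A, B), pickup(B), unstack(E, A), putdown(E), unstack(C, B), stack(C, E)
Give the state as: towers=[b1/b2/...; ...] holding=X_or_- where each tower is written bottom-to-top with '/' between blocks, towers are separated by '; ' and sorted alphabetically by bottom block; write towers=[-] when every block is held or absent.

towers=[A; B; D; E/C] holding=-

step 1 (putdown(D)): towers=[A/E; B/C; D] holding=-
step 2 (unstack(A, B)) [no-op]: towers=[A/E; B/C; D] holding=-
step 3 (pickup(B)) [no-op]: towers=[A/E; B/C; D] holding=-
step 4 (unstack(E, A)): towers=[A; B/C; D] holding=E
step 5 (putdown(E)): towers=[A; B/C; D; E] holding=-
step 6 (unstack(C, B)): towers=[A; B; D; E] holding=C
step 7 (stack(C, E)): towers=[A; B; D; E/C] holding=-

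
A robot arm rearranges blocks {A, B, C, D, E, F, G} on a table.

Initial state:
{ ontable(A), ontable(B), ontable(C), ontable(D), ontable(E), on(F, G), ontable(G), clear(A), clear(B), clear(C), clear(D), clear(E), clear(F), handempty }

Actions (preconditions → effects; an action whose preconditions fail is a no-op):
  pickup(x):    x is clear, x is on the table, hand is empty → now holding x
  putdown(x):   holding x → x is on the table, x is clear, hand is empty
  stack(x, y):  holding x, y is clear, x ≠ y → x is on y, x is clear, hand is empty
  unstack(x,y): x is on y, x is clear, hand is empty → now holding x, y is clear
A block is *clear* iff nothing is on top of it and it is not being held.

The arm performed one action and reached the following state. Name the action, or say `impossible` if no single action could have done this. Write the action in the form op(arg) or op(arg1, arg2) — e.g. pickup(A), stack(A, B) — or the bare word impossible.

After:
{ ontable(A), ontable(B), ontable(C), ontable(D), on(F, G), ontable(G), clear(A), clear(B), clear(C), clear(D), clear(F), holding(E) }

pickup(E)

target: towers=[A; B; C; D; G/F] holding=E
         pickup(B) → towers=[A; C; D; E; G/F] holding=B
     unstack(F, G) → towers=[A; B; C; D; E; G] holding=F
         pickup(D) → towers=[A; B; C; E; G/F] holding=D
         pickup(A) → towers=[B; C; D; E; G/F] holding=A
         pickup(E) → towers=[A; B; C; D; G/F] holding=E  ← match
         pickup(C) → towers=[A; B; D; E; G/F] holding=C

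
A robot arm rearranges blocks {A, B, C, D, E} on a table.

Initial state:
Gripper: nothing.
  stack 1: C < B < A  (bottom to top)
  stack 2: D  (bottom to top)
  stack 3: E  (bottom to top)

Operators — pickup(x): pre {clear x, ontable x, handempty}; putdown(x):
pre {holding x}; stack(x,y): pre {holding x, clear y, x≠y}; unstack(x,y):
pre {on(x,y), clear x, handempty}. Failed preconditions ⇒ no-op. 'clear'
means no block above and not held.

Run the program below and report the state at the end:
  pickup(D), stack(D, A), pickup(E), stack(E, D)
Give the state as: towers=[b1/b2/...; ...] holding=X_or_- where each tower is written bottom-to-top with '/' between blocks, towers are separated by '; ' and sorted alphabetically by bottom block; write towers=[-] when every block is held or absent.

step 1 (pickup(D)): towers=[C/B/A; E] holding=D
step 2 (stack(D, A)): towers=[C/B/A/D; E] holding=-
step 3 (pickup(E)): towers=[C/B/A/D] holding=E
step 4 (stack(E, D)): towers=[C/B/A/D/E] holding=-

towers=[C/B/A/D/E] holding=-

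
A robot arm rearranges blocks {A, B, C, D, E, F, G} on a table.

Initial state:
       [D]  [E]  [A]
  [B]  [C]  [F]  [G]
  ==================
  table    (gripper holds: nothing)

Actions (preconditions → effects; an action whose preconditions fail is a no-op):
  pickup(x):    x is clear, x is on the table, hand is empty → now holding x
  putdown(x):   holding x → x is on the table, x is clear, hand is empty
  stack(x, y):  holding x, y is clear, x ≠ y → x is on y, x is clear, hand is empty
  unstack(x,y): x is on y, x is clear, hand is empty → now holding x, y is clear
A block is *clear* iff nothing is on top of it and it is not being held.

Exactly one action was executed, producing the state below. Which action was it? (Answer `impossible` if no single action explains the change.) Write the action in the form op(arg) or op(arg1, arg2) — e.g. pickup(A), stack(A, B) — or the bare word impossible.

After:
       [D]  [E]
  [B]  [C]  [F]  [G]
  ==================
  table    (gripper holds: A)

target: towers=[B; C/D; F/E; G] holding=A
         pickup(B) → towers=[C/D; F/E; G/A] holding=B
     unstack(D, C) → towers=[B; C; F/E; G/A] holding=D
     unstack(A, G) → towers=[B; C/D; F/E; G] holding=A  ← match
     unstack(E, F) → towers=[B; C/D; F; G/A] holding=E

unstack(A, G)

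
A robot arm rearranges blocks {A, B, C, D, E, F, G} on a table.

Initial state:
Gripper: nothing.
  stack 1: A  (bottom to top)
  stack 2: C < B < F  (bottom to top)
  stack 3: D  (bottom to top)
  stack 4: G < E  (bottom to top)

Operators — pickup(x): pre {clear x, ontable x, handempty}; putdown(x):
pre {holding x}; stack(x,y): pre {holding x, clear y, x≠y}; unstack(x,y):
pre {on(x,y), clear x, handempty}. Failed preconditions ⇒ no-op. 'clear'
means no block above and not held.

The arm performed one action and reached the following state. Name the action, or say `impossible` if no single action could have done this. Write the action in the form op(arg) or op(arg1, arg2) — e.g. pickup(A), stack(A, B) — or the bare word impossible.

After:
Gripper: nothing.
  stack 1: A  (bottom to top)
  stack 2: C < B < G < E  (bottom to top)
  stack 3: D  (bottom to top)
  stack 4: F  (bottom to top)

impossible

target: towers=[A; C/B/G/E; D; F] holding=-
     unstack(F, B) → towers=[A; C/B; D; G/E] holding=F
         pickup(D) → towers=[A; C/B/F; G/E] holding=D
         pickup(A) → towers=[C/B/F; D; G/E] holding=A
     unstack(E, G) → towers=[A; C/B/F; D; G] holding=E
none of the 4 applicable actions match → impossible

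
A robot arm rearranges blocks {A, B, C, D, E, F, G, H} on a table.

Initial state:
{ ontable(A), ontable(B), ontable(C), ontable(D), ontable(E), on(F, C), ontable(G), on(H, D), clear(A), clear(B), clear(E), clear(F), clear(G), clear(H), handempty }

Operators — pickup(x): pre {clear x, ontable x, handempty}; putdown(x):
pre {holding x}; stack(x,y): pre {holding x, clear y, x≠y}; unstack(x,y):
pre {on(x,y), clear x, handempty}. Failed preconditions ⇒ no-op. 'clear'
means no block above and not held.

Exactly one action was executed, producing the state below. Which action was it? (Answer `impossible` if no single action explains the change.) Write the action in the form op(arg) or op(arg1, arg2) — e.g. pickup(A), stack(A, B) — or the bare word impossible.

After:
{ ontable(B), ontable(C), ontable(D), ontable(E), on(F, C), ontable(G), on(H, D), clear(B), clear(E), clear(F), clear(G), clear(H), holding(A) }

target: towers=[B; C/F; D/H; E; G] holding=A
         pickup(G) → towers=[A; B; C/F; D/H; E] holding=G
         pickup(A) → towers=[B; C/F; D/H; E; G] holding=A  ← match
         pickup(E) → towers=[A; B; C/F; D/H; G] holding=E
     unstack(H, D) → towers=[A; B; C/F; D; E; G] holding=H
         pickup(B) → towers=[A; C/F; D/H; E; G] holding=B
     unstack(F, C) → towers=[A; B; C; D/H; E; G] holding=F

pickup(A)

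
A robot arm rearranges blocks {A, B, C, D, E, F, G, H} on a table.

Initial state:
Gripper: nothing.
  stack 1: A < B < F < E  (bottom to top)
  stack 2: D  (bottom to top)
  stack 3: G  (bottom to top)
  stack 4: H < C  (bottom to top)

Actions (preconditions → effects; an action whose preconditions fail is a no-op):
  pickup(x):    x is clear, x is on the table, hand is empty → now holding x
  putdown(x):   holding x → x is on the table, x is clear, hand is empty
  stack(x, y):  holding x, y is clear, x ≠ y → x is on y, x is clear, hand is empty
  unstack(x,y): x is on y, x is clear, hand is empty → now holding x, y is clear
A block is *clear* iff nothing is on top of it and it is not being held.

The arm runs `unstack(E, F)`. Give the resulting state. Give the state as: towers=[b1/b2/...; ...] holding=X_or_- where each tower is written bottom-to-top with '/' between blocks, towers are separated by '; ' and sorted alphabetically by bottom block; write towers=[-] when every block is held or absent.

before: towers=[A/B/F/E; D; G; H/C] holding=-
pre[unstack(E, F)]: on(E,F) ok, clear(E) ok, handempty ok
all met → apply unstack(E, F)
after:  towers=[A/B/F; D; G; H/C] holding=E

towers=[A/B/F; D; G; H/C] holding=E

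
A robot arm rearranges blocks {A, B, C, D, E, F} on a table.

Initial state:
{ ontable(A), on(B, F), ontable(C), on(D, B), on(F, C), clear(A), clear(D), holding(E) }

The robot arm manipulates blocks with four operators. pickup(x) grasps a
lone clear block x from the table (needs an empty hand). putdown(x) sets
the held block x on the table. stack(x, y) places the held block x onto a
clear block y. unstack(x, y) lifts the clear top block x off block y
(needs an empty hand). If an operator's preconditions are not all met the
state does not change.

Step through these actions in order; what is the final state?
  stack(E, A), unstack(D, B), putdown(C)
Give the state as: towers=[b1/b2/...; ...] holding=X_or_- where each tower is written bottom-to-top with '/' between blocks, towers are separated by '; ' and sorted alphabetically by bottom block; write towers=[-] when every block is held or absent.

towers=[A/E; C/F/B] holding=D

step 1 (stack(E, A)): towers=[A/E; C/F/B/D] holding=-
step 2 (unstack(D, B)): towers=[A/E; C/F/B] holding=D
step 3 (putdown(C)) [no-op]: towers=[A/E; C/F/B] holding=D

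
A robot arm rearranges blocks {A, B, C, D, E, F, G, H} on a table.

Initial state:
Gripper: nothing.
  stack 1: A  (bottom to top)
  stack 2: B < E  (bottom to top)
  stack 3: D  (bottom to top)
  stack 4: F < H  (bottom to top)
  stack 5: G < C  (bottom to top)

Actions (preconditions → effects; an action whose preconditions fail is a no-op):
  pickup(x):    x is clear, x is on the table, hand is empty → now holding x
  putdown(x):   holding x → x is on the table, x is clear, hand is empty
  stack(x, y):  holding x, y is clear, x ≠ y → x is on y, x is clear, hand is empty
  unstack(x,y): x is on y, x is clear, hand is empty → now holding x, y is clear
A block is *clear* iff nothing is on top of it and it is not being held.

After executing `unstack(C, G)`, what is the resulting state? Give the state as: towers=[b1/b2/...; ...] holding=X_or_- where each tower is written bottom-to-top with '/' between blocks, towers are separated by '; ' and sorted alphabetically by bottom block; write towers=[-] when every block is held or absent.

before: towers=[A; B/E; D; F/H; G/C] holding=-
pre[unstack(C, G)]: on(C,G) yes, clear(C) yes, handempty yes
all met → apply unstack(C, G)
after:  towers=[A; B/E; D; F/H; G] holding=C

towers=[A; B/E; D; F/H; G] holding=C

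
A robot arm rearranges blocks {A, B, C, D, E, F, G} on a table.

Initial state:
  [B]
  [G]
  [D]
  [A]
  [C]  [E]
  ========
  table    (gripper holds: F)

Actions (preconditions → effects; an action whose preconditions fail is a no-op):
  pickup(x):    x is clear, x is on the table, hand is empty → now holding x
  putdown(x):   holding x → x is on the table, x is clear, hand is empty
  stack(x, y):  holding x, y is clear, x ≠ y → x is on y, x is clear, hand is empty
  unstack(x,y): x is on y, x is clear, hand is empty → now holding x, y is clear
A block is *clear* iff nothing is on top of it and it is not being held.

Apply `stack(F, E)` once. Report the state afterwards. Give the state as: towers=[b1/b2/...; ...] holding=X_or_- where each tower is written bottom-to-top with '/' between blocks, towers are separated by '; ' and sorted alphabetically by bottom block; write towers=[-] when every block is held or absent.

towers=[C/A/D/G/B; E/F] holding=-

before: towers=[C/A/D/G/B; E] holding=F
pre[stack(F, E)]: holding(F) ✓, clear(E) ✓, F≠E ✓
all met → apply stack(F, E)
after:  towers=[C/A/D/G/B; E/F] holding=-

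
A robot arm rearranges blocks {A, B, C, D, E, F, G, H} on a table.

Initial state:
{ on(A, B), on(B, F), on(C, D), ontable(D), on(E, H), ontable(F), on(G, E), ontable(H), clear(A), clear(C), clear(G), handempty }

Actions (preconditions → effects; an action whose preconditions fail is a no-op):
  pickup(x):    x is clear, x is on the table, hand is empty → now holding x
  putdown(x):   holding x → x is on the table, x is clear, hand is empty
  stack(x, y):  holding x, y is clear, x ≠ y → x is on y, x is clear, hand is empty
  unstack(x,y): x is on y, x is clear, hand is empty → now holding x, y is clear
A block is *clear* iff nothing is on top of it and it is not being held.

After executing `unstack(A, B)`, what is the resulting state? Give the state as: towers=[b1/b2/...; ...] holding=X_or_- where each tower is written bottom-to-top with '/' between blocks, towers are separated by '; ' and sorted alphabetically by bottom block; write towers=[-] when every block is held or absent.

towers=[D/C; F/B; H/E/G] holding=A

before: towers=[D/C; F/B/A; H/E/G] holding=-
pre[unstack(A, B)]: on(A,B) ok, clear(A) ok, handempty ok
all met → apply unstack(A, B)
after:  towers=[D/C; F/B; H/E/G] holding=A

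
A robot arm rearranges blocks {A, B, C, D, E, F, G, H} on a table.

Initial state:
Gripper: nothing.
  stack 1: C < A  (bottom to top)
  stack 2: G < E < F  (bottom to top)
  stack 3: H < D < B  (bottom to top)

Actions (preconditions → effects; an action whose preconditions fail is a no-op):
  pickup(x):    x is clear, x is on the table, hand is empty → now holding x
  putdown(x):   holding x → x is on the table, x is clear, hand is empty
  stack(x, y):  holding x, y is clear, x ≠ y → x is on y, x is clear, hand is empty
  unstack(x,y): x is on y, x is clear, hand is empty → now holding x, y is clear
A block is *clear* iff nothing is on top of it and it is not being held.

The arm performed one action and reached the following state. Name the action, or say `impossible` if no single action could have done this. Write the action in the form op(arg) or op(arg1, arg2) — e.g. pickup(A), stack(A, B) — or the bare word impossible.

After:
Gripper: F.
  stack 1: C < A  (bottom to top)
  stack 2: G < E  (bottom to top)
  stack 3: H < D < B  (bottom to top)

target: towers=[C/A; G/E; H/D/B] holding=F
     unstack(A, C) → towers=[C; G/E/F; H/D/B] holding=A
     unstack(B, D) → towers=[C/A; G/E/F; H/D] holding=B
     unstack(F, E) → towers=[C/A; G/E; H/D/B] holding=F  ← match

unstack(F, E)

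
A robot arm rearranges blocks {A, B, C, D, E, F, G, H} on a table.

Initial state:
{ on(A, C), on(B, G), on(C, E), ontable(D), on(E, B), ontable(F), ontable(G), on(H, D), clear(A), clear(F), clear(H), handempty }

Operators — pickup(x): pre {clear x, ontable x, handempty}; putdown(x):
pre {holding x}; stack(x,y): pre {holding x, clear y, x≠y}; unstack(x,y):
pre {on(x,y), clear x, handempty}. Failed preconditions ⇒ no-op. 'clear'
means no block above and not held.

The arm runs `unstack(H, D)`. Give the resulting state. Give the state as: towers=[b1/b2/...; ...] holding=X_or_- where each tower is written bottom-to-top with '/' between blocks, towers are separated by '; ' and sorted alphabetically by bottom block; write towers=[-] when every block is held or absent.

before: towers=[D/H; F; G/B/E/C/A] holding=-
pre[unstack(H, D)]: on(H,D) ✓, clear(H) ✓, handempty ✓
all met → apply unstack(H, D)
after:  towers=[D; F; G/B/E/C/A] holding=H

towers=[D; F; G/B/E/C/A] holding=H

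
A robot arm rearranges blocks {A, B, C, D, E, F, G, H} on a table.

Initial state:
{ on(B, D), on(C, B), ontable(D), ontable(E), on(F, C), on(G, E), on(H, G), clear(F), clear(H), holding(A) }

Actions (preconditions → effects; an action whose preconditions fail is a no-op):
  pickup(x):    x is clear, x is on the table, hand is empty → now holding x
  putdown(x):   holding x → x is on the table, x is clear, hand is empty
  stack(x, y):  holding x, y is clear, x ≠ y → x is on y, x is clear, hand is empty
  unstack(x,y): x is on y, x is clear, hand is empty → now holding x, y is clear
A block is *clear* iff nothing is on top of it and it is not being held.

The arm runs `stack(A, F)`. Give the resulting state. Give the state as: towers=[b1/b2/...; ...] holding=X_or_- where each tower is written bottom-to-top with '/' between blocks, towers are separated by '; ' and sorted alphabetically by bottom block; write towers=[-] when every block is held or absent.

before: towers=[D/B/C/F; E/G/H] holding=A
pre[stack(A, F)]: holding(A) ok, clear(F) ok, A≠F ok
all met → apply stack(A, F)
after:  towers=[D/B/C/F/A; E/G/H] holding=-

towers=[D/B/C/F/A; E/G/H] holding=-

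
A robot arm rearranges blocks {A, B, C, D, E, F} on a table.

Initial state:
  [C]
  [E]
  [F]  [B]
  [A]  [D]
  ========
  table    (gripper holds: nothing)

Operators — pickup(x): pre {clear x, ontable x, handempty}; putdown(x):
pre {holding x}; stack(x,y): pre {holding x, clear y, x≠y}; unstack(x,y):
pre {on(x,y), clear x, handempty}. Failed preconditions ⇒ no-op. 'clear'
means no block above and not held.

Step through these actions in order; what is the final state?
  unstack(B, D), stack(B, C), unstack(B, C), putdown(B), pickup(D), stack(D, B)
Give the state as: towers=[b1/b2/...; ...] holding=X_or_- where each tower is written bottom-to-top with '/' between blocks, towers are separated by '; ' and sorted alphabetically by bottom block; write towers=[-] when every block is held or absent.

step 1 (unstack(B, D)): towers=[A/F/E/C; D] holding=B
step 2 (stack(B, C)): towers=[A/F/E/C/B; D] holding=-
step 3 (unstack(B, C)): towers=[A/F/E/C; D] holding=B
step 4 (putdown(B)): towers=[A/F/E/C; B; D] holding=-
step 5 (pickup(D)): towers=[A/F/E/C; B] holding=D
step 6 (stack(D, B)): towers=[A/F/E/C; B/D] holding=-

towers=[A/F/E/C; B/D] holding=-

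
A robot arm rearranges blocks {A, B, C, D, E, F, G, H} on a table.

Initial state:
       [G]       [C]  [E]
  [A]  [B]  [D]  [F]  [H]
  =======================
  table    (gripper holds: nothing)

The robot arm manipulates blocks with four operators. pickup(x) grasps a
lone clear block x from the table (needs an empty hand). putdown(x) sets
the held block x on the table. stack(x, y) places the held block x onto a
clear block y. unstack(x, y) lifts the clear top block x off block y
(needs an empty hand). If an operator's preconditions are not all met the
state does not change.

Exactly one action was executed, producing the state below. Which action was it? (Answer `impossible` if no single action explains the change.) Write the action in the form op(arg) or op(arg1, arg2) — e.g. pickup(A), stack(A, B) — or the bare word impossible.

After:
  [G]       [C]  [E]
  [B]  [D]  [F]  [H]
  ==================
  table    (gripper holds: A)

target: towers=[B/G; D; F/C; H/E] holding=A
     unstack(G, B) → towers=[A; B; D; F/C; H/E] holding=G
         pickup(A) → towers=[B/G; D; F/C; H/E] holding=A  ← match
     unstack(E, H) → towers=[A; B/G; D; F/C; H] holding=E
         pickup(D) → towers=[A; B/G; F/C; H/E] holding=D
     unstack(C, F) → towers=[A; B/G; D; F; H/E] holding=C

pickup(A)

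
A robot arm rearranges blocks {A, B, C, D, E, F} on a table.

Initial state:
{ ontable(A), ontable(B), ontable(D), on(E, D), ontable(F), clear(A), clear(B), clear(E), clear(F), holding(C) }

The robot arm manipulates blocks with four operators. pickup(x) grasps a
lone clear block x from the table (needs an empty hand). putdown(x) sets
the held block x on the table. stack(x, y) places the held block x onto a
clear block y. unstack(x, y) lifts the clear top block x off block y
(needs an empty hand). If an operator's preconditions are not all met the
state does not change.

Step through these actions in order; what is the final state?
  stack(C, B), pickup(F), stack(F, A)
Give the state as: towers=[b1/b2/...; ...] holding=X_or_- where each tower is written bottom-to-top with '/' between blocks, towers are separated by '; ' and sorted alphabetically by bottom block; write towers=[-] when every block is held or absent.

step 1 (stack(C, B)): towers=[A; B/C; D/E; F] holding=-
step 2 (pickup(F)): towers=[A; B/C; D/E] holding=F
step 3 (stack(F, A)): towers=[A/F; B/C; D/E] holding=-

towers=[A/F; B/C; D/E] holding=-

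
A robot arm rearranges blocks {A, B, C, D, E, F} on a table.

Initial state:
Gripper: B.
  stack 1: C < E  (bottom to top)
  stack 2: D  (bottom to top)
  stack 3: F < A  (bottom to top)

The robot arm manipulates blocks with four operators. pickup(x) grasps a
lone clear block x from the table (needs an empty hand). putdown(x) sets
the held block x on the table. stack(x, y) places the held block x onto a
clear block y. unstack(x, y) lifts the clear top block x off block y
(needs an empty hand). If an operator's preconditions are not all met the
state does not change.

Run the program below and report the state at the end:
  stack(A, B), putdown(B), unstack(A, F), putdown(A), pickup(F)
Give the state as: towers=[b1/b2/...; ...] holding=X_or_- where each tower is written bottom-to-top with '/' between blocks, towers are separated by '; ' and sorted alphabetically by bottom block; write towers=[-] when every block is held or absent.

step 1 (stack(A, B)) [no-op]: towers=[C/E; D; F/A] holding=B
step 2 (putdown(B)): towers=[B; C/E; D; F/A] holding=-
step 3 (unstack(A, F)): towers=[B; C/E; D; F] holding=A
step 4 (putdown(A)): towers=[A; B; C/E; D; F] holding=-
step 5 (pickup(F)): towers=[A; B; C/E; D] holding=F

towers=[A; B; C/E; D] holding=F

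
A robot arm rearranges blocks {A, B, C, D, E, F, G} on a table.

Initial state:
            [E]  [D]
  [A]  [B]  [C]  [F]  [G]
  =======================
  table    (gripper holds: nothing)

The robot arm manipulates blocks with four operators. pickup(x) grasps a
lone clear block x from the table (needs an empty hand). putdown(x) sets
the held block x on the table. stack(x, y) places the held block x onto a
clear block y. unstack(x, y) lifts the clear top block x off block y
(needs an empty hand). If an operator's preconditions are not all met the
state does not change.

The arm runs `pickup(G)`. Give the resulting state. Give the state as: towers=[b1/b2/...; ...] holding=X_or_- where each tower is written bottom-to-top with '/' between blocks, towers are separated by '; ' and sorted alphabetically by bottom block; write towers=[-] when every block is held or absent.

before: towers=[A; B; C/E; F/D; G] holding=-
pre[pickup(G)]: clear(G) ok, ontable(G) ok, handempty ok
all met → apply pickup(G)
after:  towers=[A; B; C/E; F/D] holding=G

towers=[A; B; C/E; F/D] holding=G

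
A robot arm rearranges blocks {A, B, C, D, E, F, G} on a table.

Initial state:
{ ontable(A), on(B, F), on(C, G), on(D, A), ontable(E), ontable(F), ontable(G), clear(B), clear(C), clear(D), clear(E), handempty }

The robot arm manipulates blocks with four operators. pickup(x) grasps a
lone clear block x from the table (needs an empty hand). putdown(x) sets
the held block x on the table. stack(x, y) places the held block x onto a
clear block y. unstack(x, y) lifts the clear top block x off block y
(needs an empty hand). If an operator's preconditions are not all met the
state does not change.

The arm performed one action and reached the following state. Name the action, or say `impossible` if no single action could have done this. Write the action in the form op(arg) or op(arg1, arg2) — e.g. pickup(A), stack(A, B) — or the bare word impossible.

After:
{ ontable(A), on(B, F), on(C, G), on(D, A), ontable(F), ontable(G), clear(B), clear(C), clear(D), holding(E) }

target: towers=[A/D; F/B; G/C] holding=E
     unstack(B, F) → towers=[A/D; E; F; G/C] holding=B
     unstack(D, A) → towers=[A; E; F/B; G/C] holding=D
         pickup(E) → towers=[A/D; F/B; G/C] holding=E  ← match
     unstack(C, G) → towers=[A/D; E; F/B; G] holding=C

pickup(E)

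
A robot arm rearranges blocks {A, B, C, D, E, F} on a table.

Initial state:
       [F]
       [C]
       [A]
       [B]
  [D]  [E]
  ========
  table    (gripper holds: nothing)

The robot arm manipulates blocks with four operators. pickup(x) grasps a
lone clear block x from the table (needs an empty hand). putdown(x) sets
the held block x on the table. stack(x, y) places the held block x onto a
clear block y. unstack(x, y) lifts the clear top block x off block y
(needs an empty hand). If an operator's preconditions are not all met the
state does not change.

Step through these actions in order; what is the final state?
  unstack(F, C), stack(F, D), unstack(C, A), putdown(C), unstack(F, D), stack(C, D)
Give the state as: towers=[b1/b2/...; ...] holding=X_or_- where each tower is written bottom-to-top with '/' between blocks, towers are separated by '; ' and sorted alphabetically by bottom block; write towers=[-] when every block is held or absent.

towers=[C; D; E/B/A] holding=F

step 1 (unstack(F, C)): towers=[D; E/B/A/C] holding=F
step 2 (stack(F, D)): towers=[D/F; E/B/A/C] holding=-
step 3 (unstack(C, A)): towers=[D/F; E/B/A] holding=C
step 4 (putdown(C)): towers=[C; D/F; E/B/A] holding=-
step 5 (unstack(F, D)): towers=[C; D; E/B/A] holding=F
step 6 (stack(C, D)) [no-op]: towers=[C; D; E/B/A] holding=F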